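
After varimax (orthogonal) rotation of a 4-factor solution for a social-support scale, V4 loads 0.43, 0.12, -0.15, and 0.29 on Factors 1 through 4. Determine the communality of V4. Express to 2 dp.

h² = 0.43² + 0.12² + (-0.15)² + 0.29² = 0.1849 + 0.0144 + 0.0225 + 0.0841 = 0.3059

0.31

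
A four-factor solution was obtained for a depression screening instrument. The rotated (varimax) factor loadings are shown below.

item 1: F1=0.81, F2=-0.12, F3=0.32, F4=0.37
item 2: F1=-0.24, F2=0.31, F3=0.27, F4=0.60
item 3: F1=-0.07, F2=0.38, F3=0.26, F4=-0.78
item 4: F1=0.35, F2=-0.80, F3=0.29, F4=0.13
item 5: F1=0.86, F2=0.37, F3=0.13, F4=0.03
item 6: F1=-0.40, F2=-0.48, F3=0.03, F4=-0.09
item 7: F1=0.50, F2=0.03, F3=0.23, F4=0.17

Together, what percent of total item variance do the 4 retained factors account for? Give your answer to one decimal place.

SS loadings by factor: 1.9907, 1.2631, 0.3977, 1.1601; total = 4.8116.
Total variance with 7 standardized items is 7, so the solution explains 4.8116/7 = 0.6874 = 68.74%.

68.7%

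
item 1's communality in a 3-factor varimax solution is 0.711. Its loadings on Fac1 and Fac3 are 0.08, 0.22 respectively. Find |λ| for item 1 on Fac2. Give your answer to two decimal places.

Under orthogonal rotation h² = Σλ², so λ_Fac2² = h² − (0.0548) = 0.711 − 0.0548 = 0.6562.
|λ| = √0.6562 = 0.8101.

0.81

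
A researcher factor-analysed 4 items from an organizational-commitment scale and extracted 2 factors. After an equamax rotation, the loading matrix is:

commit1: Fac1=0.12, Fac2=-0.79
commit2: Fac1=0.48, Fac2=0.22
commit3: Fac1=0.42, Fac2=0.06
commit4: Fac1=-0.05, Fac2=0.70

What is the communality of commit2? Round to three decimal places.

h² = 0.48² + 0.22² = 0.2304 + 0.0484 = 0.2788

0.279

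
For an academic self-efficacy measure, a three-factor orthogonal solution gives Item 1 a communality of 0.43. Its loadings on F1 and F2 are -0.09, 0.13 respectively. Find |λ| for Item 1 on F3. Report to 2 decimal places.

Under orthogonal rotation h² = Σλ², so λ_F3² = h² − (0.0250) = 0.43 − 0.0250 = 0.4050.
|λ| = √0.4050 = 0.6364.

0.64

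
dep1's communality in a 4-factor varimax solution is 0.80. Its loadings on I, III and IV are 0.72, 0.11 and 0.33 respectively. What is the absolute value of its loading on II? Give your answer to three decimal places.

0.401

Under orthogonal rotation h² = Σλ², so λ_II² = h² − (0.6394) = 0.80 − 0.6394 = 0.1606.
|λ| = √0.1606 = 0.4007.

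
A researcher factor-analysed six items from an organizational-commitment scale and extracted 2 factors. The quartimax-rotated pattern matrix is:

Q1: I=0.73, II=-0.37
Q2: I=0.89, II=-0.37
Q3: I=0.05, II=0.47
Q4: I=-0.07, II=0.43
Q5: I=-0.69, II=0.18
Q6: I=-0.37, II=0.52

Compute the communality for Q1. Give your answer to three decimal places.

h² = 0.73² + (-0.37)² = 0.5329 + 0.1369 = 0.6698

0.670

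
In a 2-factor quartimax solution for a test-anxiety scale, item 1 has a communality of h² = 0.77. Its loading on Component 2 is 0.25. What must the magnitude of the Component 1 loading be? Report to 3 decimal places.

Under orthogonal rotation h² = Σλ², so λ_Component 1² = h² − (0.0625) = 0.77 − 0.0625 = 0.7075.
|λ| = √0.7075 = 0.8411.

0.841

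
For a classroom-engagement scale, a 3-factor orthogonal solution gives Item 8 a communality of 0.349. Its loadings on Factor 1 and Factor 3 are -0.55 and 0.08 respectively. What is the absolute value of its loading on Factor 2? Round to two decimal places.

Under orthogonal rotation h² = Σλ², so λ_Factor 2² = h² − (0.3089) = 0.349 − 0.3089 = 0.0401.
|λ| = √0.0401 = 0.2002.

0.20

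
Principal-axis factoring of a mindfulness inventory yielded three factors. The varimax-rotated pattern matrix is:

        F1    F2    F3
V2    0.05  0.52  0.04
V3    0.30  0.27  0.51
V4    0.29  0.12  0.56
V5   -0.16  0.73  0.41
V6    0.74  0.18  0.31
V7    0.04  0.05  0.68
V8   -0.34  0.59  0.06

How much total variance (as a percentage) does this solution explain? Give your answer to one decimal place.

Communalities: 0.2745, 0.4230, 0.4121, 0.7266, 0.6761, 0.4665, 0.4673; Σh² = 3.4461.
Total variance with 7 standardized items is 7, so the solution explains 3.4461/7 = 0.4923 = 49.23%.

49.2%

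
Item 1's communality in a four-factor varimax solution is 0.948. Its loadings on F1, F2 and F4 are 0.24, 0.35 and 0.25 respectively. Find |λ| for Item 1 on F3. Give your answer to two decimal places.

0.84

Under orthogonal rotation h² = Σλ², so λ_F3² = h² − (0.2426) = 0.948 − 0.2426 = 0.7054.
|λ| = √0.7054 = 0.8399.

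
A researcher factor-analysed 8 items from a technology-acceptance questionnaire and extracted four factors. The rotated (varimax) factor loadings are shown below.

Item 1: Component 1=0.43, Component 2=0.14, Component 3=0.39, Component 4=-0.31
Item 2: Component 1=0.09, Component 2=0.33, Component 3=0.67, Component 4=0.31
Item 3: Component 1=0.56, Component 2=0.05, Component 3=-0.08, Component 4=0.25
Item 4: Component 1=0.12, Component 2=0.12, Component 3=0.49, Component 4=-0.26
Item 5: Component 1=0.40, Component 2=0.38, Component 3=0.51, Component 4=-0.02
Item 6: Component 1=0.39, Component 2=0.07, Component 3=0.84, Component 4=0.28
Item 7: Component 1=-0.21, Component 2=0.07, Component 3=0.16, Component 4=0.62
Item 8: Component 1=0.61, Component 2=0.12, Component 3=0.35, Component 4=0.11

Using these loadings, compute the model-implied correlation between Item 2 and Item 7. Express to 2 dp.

0.30

r̂ = Σ λ_i·λ_j across factors = (0.09)(-0.21) + (0.33)(0.07) + (0.67)(0.16) + (0.31)(0.62)
  = -0.0189 +0.0231 +0.1072 +0.1922 = 0.3036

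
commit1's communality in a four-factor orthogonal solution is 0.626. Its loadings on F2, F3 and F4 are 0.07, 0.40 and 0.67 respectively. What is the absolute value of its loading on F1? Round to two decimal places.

Under orthogonal rotation h² = Σλ², so λ_F1² = h² − (0.6138) = 0.626 − 0.6138 = 0.0122.
|λ| = √0.0122 = 0.1105.

0.11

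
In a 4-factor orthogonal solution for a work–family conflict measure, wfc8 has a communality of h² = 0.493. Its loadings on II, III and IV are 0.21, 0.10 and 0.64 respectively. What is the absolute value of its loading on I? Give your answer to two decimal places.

Under orthogonal rotation h² = Σλ², so λ_I² = h² − (0.4637) = 0.493 − 0.4637 = 0.0293.
|λ| = √0.0293 = 0.1712.

0.17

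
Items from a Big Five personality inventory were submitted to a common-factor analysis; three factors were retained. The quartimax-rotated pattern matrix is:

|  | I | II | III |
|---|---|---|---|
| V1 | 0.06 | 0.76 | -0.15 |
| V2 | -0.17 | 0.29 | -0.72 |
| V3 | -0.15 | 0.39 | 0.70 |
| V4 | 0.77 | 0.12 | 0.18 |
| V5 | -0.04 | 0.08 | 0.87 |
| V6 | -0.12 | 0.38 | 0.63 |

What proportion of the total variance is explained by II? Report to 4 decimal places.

SS loadings for II = 0.76² + 0.29² + 0.39² + 0.12² + 0.08² + 0.38² = 0.9790
Proportion of variance = 0.9790 / 6 = 0.1632.

0.1632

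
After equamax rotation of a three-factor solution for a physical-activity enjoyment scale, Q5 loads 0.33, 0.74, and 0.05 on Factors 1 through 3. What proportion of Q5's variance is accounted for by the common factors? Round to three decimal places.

h² = 0.33² + 0.74² + 0.05² = 0.1089 + 0.5476 + 0.0025 = 0.6590

0.659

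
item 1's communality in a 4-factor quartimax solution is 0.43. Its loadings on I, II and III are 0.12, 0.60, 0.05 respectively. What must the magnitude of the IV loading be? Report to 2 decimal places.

0.23

Under orthogonal rotation h² = Σλ², so λ_IV² = h² − (0.3769) = 0.43 − 0.3769 = 0.0531.
|λ| = √0.0531 = 0.2304.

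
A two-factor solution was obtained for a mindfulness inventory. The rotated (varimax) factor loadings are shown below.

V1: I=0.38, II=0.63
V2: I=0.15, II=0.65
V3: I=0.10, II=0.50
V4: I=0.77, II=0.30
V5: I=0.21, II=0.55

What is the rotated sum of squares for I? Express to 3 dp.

0.814

SS loadings for I = 0.38² + 0.15² + 0.10² + 0.77² + 0.21² = 0.1444 + 0.0225 + 0.0100 + 0.5929 + 0.0441 = 0.8139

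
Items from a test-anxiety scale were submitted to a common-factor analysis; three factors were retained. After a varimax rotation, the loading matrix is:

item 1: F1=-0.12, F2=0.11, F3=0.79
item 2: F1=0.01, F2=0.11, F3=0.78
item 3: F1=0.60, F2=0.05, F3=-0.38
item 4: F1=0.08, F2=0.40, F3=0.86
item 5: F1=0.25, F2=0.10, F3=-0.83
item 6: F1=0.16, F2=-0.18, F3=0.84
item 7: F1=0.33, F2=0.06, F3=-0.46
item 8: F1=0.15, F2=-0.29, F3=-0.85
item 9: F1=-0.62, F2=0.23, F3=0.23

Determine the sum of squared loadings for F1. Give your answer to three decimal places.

0.985

SS loadings for F1 = (-0.12)² + 0.01² + 0.60² + 0.08² + 0.25² + 0.16² + 0.33² + 0.15² + (-0.62)² = 0.0144 + 0.0001 + 0.3600 + 0.0064 + 0.0625 + 0.0256 + 0.1089 + 0.0225 + 0.3844 = 0.9848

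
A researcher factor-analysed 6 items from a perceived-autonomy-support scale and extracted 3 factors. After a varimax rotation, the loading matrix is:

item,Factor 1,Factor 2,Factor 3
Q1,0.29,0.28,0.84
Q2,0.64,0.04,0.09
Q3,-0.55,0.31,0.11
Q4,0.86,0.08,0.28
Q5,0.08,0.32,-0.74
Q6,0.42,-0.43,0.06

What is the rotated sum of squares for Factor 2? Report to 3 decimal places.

SS loadings for Factor 2 = 0.28² + 0.04² + 0.31² + 0.08² + 0.32² + (-0.43)² = 0.0784 + 0.0016 + 0.0961 + 0.0064 + 0.1024 + 0.1849 = 0.4698

0.470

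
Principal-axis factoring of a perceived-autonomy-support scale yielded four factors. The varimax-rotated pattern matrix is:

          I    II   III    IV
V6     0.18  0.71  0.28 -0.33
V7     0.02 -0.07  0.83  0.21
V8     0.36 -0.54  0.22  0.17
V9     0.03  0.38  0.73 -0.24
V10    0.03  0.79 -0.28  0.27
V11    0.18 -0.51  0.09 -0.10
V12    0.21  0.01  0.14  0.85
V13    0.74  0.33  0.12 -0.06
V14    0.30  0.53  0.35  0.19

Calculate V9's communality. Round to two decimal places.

h² = 0.03² + 0.38² + 0.73² + (-0.24)² = 0.0009 + 0.1444 + 0.5329 + 0.0576 = 0.7358

0.74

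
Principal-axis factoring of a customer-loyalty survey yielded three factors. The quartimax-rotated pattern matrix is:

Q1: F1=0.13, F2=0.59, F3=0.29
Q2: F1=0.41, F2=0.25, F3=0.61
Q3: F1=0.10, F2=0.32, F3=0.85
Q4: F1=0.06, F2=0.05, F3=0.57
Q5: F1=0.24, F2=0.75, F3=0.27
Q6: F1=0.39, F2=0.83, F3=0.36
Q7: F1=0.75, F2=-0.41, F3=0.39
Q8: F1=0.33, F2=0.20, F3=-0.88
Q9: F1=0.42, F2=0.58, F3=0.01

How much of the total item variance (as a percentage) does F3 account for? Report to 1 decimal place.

29.3%

SS loadings for F3 = 0.29² + 0.61² + 0.85² + 0.57² + 0.27² + 0.36² + 0.39² + (-0.88)² + 0.01² = 2.6327
With 9 standardized items, total variance = 9. Proportion = 2.6327/9 = 0.2925 → 29.25%.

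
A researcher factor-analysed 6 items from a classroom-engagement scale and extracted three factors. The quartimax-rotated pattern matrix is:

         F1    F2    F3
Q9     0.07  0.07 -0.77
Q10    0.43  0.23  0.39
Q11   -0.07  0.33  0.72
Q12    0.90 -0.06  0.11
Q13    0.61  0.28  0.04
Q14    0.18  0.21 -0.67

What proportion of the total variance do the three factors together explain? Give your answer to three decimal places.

Communalities: 0.6027, 0.3899, 0.6322, 0.8257, 0.4521, 0.5254; Σh² = 3.4280.
Total variance with 6 standardized items is 6, so the solution explains 3.4280/6 = 0.5713.

0.571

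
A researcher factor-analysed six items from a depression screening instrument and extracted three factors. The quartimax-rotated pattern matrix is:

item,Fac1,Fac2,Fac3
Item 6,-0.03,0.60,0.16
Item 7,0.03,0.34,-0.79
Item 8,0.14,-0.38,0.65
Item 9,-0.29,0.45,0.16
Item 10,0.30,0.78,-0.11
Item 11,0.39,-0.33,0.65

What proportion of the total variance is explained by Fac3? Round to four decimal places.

0.2554

SS loadings for Fac3 = 0.16² + (-0.79)² + 0.65² + 0.16² + (-0.11)² + 0.65² = 1.5324
Proportion of variance = 1.5324 / 6 = 0.2554.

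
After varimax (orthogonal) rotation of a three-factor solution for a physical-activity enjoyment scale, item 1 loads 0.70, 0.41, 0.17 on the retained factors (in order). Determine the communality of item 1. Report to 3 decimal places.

0.687

h² = 0.70² + 0.41² + 0.17² = 0.4900 + 0.1681 + 0.0289 = 0.6870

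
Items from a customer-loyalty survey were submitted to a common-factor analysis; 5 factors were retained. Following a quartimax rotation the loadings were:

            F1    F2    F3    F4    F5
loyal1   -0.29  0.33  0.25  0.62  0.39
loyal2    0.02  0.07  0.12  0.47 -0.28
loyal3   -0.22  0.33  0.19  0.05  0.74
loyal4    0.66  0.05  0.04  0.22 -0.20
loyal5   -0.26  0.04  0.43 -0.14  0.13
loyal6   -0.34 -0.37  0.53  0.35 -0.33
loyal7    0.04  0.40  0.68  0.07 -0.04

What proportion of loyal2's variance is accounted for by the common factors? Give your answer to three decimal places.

h² = 0.02² + 0.07² + 0.12² + 0.47² + (-0.28)² = 0.0004 + 0.0049 + 0.0144 + 0.2209 + 0.0784 = 0.3190

0.319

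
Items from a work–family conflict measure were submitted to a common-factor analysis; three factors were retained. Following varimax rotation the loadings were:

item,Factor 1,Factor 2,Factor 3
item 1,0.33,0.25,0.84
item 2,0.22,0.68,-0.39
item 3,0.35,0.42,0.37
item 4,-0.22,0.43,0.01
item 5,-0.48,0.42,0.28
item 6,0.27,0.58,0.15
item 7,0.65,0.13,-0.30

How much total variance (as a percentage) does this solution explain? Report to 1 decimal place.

Communalities: 0.8770, 0.6629, 0.4358, 0.2334, 0.4852, 0.4318, 0.5294; Σh² = 3.6555.
Total variance with 7 standardized items is 7, so the solution explains 3.6555/7 = 0.5222 = 52.22%.

52.2%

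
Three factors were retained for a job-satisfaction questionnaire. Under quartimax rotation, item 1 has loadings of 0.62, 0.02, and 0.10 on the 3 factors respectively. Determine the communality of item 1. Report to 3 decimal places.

h² = 0.62² + 0.02² + 0.10² = 0.3844 + 0.0004 + 0.0100 = 0.3948

0.395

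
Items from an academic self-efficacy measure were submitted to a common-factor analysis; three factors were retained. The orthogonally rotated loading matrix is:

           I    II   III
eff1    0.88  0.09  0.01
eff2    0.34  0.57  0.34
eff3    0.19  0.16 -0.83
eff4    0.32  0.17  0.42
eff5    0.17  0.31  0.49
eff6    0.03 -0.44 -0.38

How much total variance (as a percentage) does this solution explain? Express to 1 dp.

51.7%

SS loadings by factor: 1.0583, 0.6772, 1.3655; total = 3.1010.
Total variance with 6 standardized items is 6, so the solution explains 3.1010/6 = 0.5168 = 51.68%.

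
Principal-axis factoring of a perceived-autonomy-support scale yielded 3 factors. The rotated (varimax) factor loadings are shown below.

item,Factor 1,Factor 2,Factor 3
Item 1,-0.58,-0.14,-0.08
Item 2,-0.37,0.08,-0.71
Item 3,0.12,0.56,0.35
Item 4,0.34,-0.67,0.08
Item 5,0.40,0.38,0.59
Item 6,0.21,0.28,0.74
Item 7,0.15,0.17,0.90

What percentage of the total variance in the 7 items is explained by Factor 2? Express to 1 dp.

14.9%

SS loadings for Factor 2 = (-0.14)² + 0.08² + 0.56² + (-0.67)² + 0.38² + 0.28² + 0.17² = 1.0402
With 7 standardized items, total variance = 7. Proportion = 1.0402/7 = 0.1486 → 14.86%.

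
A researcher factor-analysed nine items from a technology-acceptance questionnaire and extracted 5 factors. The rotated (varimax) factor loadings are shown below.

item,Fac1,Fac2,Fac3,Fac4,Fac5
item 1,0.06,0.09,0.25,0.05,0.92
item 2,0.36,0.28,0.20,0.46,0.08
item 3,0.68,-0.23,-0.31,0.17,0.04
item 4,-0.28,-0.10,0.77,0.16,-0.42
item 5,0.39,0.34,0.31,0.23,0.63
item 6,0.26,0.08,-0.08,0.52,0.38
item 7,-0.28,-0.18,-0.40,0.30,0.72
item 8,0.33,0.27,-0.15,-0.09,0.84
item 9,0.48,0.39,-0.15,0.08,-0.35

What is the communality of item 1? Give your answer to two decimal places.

h² = 0.06² + 0.09² + 0.25² + 0.05² + 0.92² = 0.0036 + 0.0081 + 0.0625 + 0.0025 + 0.8464 = 0.9231

0.92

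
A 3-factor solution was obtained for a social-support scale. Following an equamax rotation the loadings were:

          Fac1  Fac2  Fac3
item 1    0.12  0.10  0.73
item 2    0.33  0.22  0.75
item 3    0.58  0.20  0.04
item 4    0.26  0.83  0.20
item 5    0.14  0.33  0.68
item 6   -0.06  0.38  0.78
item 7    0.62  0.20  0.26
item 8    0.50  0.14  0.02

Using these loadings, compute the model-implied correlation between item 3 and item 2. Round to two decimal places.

0.27

r̂ = Σ λ_i·λ_j across factors = (0.58)(0.33) + (0.20)(0.22) + (0.04)(0.75)
  = +0.1914 +0.0440 +0.0300 = 0.2654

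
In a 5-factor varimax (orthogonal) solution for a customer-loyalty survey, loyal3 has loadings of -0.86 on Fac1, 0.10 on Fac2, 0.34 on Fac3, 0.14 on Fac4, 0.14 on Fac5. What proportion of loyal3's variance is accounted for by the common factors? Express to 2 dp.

h² = (-0.86)² + 0.10² + 0.34² + 0.14² + 0.14² = 0.7396 + 0.0100 + 0.1156 + 0.0196 + 0.0196 = 0.9044

0.90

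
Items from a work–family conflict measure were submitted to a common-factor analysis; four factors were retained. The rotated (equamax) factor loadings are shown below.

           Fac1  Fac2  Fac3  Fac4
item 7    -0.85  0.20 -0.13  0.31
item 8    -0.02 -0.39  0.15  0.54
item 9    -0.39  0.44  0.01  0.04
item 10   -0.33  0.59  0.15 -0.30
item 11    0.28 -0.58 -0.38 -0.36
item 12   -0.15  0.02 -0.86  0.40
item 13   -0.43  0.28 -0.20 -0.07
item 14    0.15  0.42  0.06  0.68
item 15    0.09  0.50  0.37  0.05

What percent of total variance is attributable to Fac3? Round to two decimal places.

SS loadings for Fac3 = (-0.13)² + 0.15² + 0.01² + 0.15² + (-0.38)² + (-0.86)² + (-0.20)² + 0.06² + 0.37² = 1.1265
With 9 standardized items, total variance = 9. Proportion = 1.1265/9 = 0.1252 → 12.52%.

12.52%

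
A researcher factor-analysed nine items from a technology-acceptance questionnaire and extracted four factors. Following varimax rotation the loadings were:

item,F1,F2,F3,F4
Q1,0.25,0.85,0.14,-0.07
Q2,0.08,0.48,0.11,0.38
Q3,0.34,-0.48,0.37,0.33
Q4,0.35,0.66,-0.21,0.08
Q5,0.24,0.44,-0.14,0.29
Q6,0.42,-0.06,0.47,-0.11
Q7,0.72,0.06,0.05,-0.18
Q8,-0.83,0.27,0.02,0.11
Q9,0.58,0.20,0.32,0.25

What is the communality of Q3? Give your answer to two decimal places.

h² = 0.34² + (-0.48)² + 0.37² + 0.33² = 0.1156 + 0.2304 + 0.1369 + 0.1089 = 0.5918

0.59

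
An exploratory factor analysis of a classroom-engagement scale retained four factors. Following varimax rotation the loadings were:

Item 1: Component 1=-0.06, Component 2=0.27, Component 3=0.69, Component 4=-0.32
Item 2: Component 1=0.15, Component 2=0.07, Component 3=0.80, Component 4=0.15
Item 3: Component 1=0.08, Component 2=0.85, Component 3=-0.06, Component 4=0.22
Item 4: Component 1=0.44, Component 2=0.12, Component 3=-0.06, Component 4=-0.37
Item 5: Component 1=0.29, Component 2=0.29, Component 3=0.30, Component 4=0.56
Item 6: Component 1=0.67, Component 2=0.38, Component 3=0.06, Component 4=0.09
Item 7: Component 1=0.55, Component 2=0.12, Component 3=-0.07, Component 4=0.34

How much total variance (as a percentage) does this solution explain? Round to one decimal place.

SS loadings by factor: 1.0616, 1.0576, 1.2218, 0.7475; total = 4.0885.
Total variance with 7 standardized items is 7, so the solution explains 4.0885/7 = 0.5841 = 58.41%.

58.4%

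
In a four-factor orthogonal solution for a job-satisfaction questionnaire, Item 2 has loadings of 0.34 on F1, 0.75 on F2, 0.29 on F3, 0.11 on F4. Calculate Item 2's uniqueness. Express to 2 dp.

0.23

h² = 0.34² + 0.75² + 0.29² + 0.11² = 0.1156 + 0.5625 + 0.0841 + 0.0121 = 0.7743
Uniqueness u² = 1 − h² = 1 − 0.7743 = 0.2257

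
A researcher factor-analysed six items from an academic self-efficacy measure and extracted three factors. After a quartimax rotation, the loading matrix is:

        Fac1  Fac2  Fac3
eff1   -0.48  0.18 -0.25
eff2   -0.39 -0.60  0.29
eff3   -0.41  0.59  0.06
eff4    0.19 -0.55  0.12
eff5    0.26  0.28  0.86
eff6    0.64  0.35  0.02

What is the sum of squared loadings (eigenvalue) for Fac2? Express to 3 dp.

1.244

SS loadings for Fac2 = 0.18² + (-0.60)² + 0.59² + (-0.55)² + 0.28² + 0.35² = 0.0324 + 0.3600 + 0.3481 + 0.3025 + 0.0784 + 0.1225 = 1.2439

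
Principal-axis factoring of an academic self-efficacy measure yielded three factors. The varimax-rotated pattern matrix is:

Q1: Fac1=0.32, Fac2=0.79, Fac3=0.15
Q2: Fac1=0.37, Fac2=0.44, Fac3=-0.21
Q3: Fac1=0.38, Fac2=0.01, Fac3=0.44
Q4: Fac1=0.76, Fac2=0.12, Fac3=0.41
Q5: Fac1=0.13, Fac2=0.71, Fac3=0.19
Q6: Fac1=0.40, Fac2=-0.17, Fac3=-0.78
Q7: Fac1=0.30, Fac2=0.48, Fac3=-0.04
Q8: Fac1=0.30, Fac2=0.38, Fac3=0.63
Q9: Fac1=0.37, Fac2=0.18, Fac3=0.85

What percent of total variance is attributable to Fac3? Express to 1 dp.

SS loadings for Fac3 = 0.15² + (-0.21)² + 0.44² + 0.41² + 0.19² + (-0.78)² + (-0.04)² + 0.63² + 0.85² = 2.1938
With 9 standardized items, total variance = 9. Proportion = 2.1938/9 = 0.2438 → 24.38%.

24.4%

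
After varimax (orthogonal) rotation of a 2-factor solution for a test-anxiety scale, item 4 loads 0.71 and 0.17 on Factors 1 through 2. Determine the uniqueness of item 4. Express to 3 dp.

h² = 0.71² + 0.17² = 0.5041 + 0.0289 = 0.5330
Uniqueness u² = 1 − h² = 1 − 0.5330 = 0.4670

0.467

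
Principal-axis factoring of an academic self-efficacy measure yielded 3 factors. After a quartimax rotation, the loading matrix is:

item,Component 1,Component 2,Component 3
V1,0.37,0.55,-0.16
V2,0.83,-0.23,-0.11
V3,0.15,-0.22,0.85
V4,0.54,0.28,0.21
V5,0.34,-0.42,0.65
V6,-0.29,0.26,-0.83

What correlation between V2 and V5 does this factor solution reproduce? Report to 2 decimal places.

r̂ = Σ λ_i·λ_j across factors = (0.83)(0.34) + (-0.23)(-0.42) + (-0.11)(0.65)
  = +0.2822 +0.0966 -0.0715 = 0.3073

0.31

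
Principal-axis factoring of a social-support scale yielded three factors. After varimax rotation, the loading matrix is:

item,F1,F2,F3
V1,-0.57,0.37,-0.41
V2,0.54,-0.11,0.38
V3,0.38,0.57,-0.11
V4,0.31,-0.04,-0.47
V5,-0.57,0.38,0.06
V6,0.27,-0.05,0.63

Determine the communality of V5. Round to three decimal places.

h² = (-0.57)² + 0.38² + 0.06² = 0.3249 + 0.1444 + 0.0036 = 0.4729

0.473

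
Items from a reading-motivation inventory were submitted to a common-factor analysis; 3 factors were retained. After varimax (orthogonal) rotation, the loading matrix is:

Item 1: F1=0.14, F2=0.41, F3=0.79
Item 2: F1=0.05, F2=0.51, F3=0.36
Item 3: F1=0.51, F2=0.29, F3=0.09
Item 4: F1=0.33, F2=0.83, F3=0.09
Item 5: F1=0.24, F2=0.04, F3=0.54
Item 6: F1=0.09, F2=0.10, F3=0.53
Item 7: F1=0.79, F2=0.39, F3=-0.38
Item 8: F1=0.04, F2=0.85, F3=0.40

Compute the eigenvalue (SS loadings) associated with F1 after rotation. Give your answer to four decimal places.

1.0825

SS loadings for F1 = 0.14² + 0.05² + 0.51² + 0.33² + 0.24² + 0.09² + 0.79² + 0.04² = 0.0196 + 0.0025 + 0.2601 + 0.1089 + 0.0576 + 0.0081 + 0.6241 + 0.0016 = 1.0825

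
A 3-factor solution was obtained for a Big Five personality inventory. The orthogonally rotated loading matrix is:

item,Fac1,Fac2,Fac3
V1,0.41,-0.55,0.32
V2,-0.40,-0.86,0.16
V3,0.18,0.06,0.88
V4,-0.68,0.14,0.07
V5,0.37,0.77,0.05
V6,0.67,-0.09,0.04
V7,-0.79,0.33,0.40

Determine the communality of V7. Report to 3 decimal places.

h² = (-0.79)² + 0.33² + 0.40² = 0.6241 + 0.1089 + 0.1600 = 0.8930

0.893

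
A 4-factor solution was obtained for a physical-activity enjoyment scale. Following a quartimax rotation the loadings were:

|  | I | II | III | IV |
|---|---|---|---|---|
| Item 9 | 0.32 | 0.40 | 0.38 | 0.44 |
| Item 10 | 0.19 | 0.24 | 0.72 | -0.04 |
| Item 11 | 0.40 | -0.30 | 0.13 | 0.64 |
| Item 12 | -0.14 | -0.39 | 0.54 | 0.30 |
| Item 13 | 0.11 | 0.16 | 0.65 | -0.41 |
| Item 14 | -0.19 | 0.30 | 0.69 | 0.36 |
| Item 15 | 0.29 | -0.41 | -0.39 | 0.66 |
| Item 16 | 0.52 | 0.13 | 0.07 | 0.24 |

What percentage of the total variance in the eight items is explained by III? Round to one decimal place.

25.3%

SS loadings for III = 0.38² + 0.72² + 0.13² + 0.54² + 0.65² + 0.69² + (-0.39)² + 0.07² = 2.0269
With 8 standardized items, total variance = 8. Proportion = 2.0269/8 = 0.2534 → 25.34%.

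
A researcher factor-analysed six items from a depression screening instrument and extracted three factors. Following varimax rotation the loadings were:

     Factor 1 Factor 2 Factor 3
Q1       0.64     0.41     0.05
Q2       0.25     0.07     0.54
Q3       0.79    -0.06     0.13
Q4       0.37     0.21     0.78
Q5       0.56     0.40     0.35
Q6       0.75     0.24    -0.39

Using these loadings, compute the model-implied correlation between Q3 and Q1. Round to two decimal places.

0.49

r̂ = Σ λ_i·λ_j across factors = (0.79)(0.64) + (-0.06)(0.41) + (0.13)(0.05)
  = +0.5056 -0.0246 +0.0065 = 0.4875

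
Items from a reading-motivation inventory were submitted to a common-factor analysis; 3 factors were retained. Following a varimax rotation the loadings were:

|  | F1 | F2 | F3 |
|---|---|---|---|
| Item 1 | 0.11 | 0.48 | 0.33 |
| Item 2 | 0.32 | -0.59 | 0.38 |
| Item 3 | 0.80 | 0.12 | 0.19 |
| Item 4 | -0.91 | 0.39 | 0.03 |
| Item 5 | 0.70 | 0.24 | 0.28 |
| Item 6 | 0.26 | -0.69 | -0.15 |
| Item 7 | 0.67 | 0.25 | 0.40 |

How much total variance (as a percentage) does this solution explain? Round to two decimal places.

SS loadings by factor: 2.5891, 1.3412, 0.5512; total = 4.4815.
Total variance with 7 standardized items is 7, so the solution explains 4.4815/7 = 0.6402 = 64.02%.

64.02%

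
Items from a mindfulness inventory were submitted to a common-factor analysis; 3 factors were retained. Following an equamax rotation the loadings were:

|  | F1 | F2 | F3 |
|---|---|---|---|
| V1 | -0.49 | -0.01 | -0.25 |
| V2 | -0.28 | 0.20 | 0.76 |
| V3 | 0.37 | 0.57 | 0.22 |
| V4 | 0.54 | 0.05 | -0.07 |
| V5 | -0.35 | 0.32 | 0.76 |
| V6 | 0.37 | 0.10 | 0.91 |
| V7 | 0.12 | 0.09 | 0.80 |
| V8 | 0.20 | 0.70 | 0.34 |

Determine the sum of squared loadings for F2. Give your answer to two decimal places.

0.98

SS loadings for F2 = (-0.01)² + 0.20² + 0.57² + 0.05² + 0.32² + 0.10² + 0.09² + 0.70² = 0.0001 + 0.0400 + 0.3249 + 0.0025 + 0.1024 + 0.0100 + 0.0081 + 0.4900 = 0.9780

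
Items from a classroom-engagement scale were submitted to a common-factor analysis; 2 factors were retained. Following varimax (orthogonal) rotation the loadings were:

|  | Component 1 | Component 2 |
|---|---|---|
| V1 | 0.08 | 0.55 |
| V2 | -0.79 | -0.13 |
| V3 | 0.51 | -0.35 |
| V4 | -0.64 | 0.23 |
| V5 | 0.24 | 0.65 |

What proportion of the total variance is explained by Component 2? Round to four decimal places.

0.1835

SS loadings for Component 2 = 0.55² + (-0.13)² + (-0.35)² + 0.23² + 0.65² = 0.9173
Proportion of variance = 0.9173 / 5 = 0.1835.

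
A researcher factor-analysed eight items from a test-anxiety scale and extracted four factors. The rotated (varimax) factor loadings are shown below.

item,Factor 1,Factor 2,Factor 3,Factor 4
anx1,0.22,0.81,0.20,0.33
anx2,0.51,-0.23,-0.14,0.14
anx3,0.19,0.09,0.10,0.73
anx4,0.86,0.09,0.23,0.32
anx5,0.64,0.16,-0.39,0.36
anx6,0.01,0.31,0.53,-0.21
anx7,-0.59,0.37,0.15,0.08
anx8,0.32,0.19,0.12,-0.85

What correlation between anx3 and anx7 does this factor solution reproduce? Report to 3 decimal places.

-0.005

r̂ = Σ λ_i·λ_j across factors = (0.19)(-0.59) + (0.09)(0.37) + (0.10)(0.15) + (0.73)(0.08)
  = -0.1121 +0.0333 +0.0150 +0.0584 = -0.0054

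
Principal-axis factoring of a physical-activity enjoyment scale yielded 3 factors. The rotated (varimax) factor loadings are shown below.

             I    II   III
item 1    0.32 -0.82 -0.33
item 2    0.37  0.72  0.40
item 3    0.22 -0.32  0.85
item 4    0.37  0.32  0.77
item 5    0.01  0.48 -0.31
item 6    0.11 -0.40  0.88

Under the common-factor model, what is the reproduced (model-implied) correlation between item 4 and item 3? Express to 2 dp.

0.63

r̂ = Σ λ_i·λ_j across factors = (0.37)(0.22) + (0.32)(-0.32) + (0.77)(0.85)
  = +0.0814 -0.1024 +0.6545 = 0.6335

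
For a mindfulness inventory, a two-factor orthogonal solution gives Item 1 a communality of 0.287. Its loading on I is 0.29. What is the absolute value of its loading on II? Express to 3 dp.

Under orthogonal rotation h² = Σλ², so λ_II² = h² − (0.0841) = 0.287 − 0.0841 = 0.2029.
|λ| = √0.2029 = 0.4504.

0.450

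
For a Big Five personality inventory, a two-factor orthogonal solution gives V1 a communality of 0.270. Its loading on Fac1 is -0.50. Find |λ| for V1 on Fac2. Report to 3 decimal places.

0.141

Under orthogonal rotation h² = Σλ², so λ_Fac2² = h² − (0.2500) = 0.270 − 0.2500 = 0.0200.
|λ| = √0.0200 = 0.1414.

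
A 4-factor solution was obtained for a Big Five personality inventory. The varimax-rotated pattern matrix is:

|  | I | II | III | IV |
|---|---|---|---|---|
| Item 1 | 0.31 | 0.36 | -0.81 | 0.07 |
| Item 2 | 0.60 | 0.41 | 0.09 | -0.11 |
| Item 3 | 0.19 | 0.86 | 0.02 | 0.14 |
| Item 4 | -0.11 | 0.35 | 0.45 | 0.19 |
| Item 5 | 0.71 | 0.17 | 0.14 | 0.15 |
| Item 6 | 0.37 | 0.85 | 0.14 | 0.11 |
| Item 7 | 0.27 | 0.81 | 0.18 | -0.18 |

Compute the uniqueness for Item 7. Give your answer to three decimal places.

h² = 0.27² + 0.81² + 0.18² + (-0.18)² = 0.0729 + 0.6561 + 0.0324 + 0.0324 = 0.7938
Uniqueness u² = 1 − h² = 1 − 0.7938 = 0.2062

0.206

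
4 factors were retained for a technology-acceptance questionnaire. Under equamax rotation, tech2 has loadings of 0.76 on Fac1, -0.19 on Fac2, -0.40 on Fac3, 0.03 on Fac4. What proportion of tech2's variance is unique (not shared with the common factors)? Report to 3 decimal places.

0.225

h² = 0.76² + (-0.19)² + (-0.40)² + 0.03² = 0.5776 + 0.0361 + 0.1600 + 0.0009 = 0.7746
Uniqueness u² = 1 − h² = 1 − 0.7746 = 0.2254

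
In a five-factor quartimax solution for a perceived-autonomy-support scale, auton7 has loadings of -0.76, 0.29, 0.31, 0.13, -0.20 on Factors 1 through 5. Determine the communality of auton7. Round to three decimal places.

h² = (-0.76)² + 0.29² + 0.31² + 0.13² + (-0.20)² = 0.5776 + 0.0841 + 0.0961 + 0.0169 + 0.0400 = 0.8147

0.815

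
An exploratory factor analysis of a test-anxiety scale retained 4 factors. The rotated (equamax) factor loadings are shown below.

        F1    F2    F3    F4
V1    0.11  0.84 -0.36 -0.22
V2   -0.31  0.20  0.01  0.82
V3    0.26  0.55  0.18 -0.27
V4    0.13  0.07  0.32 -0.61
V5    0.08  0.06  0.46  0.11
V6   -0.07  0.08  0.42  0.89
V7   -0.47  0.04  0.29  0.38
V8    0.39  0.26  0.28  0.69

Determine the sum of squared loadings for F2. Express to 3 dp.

SS loadings for F2 = 0.84² + 0.20² + 0.55² + 0.07² + 0.06² + 0.08² + 0.04² + 0.26² = 0.7056 + 0.0400 + 0.3025 + 0.0049 + 0.0036 + 0.0064 + 0.0016 + 0.0676 = 1.1322

1.132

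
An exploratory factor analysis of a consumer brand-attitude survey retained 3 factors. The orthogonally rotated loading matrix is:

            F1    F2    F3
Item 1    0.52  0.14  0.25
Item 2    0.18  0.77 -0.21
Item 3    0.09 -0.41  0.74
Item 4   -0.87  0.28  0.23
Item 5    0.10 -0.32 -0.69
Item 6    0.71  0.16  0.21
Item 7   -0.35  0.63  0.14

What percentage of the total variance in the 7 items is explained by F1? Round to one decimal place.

24.3%

SS loadings for F1 = 0.52² + 0.18² + 0.09² + (-0.87)² + 0.10² + 0.71² + (-0.35)² = 1.7044
With 7 standardized items, total variance = 7. Proportion = 1.7044/7 = 0.2435 → 24.35%.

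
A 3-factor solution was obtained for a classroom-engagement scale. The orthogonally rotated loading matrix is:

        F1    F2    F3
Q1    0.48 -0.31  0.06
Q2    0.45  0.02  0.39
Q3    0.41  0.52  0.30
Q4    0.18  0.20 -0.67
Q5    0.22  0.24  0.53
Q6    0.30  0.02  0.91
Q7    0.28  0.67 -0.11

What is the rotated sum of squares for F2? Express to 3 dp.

SS loadings for F2 = (-0.31)² + 0.02² + 0.52² + 0.20² + 0.24² + 0.02² + 0.67² = 0.0961 + 0.0004 + 0.2704 + 0.0400 + 0.0576 + 0.0004 + 0.4489 = 0.9138

0.914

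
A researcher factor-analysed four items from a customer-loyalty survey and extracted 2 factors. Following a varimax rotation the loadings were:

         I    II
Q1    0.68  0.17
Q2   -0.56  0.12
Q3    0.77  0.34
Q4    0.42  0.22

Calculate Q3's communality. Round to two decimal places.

0.71

h² = 0.77² + 0.34² = 0.5929 + 0.1156 = 0.7085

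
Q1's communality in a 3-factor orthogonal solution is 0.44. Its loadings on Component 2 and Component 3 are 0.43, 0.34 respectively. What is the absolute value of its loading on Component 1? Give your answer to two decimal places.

Under orthogonal rotation h² = Σλ², so λ_Component 1² = h² − (0.3005) = 0.44 − 0.3005 = 0.1395.
|λ| = √0.1395 = 0.3735.

0.37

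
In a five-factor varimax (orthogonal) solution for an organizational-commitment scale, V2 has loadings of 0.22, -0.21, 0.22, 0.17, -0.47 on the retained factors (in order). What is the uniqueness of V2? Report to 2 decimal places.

h² = 0.22² + (-0.21)² + 0.22² + 0.17² + (-0.47)² = 0.0484 + 0.0441 + 0.0484 + 0.0289 + 0.2209 = 0.3907
Uniqueness u² = 1 − h² = 1 − 0.3907 = 0.6093

0.61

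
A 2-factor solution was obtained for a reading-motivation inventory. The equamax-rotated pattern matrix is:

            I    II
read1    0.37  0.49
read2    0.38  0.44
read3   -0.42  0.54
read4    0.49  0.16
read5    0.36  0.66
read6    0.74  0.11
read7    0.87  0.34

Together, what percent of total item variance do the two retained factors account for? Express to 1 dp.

49.2%

Communalities: 0.3770, 0.3380, 0.4680, 0.2657, 0.5652, 0.5597, 0.8725; Σh² = 3.4461.
Total variance with 7 standardized items is 7, so the solution explains 3.4461/7 = 0.4923 = 49.23%.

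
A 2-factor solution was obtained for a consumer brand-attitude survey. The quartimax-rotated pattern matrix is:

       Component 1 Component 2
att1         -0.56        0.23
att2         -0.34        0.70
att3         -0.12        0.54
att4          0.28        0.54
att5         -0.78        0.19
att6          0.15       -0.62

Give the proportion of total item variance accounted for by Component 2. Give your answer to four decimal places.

0.2578

SS loadings for Component 2 = 0.23² + 0.70² + 0.54² + 0.54² + 0.19² + (-0.62)² = 1.5466
Proportion of variance = 1.5466 / 6 = 0.2578.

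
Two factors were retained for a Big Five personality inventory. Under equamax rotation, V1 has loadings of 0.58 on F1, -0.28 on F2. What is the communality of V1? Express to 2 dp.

0.41

h² = 0.58² + (-0.28)² = 0.3364 + 0.0784 = 0.4148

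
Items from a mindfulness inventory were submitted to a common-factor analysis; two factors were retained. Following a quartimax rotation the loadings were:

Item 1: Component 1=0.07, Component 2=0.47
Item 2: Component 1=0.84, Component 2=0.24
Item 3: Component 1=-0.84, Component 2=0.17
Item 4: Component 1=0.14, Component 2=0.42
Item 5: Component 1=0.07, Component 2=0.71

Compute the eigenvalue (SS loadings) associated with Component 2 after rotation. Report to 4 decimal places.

SS loadings for Component 2 = 0.47² + 0.24² + 0.17² + 0.42² + 0.71² = 0.2209 + 0.0576 + 0.0289 + 0.1764 + 0.5041 = 0.9879

0.9879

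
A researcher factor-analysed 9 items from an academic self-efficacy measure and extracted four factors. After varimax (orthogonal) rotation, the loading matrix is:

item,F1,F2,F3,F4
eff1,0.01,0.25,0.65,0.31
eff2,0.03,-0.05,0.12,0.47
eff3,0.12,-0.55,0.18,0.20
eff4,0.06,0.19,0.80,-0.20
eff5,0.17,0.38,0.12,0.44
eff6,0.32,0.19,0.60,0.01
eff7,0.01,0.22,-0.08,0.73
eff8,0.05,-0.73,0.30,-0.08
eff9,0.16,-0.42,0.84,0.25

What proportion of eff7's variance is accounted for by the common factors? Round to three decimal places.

0.588

h² = 0.01² + 0.22² + (-0.08)² + 0.73² = 0.0001 + 0.0484 + 0.0064 + 0.5329 = 0.5878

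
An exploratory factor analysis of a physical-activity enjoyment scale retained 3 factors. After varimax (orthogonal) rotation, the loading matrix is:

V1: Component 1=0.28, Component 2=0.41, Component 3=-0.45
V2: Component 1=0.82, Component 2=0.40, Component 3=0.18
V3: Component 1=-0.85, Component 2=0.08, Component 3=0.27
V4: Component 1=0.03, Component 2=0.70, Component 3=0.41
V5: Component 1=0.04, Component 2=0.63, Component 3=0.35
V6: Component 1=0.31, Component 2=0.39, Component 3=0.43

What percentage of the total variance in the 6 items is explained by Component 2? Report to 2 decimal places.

SS loadings for Component 2 = 0.41² + 0.40² + 0.08² + 0.70² + 0.63² + 0.39² = 1.3735
With 6 standardized items, total variance = 6. Proportion = 1.3735/6 = 0.2289 → 22.89%.

22.89%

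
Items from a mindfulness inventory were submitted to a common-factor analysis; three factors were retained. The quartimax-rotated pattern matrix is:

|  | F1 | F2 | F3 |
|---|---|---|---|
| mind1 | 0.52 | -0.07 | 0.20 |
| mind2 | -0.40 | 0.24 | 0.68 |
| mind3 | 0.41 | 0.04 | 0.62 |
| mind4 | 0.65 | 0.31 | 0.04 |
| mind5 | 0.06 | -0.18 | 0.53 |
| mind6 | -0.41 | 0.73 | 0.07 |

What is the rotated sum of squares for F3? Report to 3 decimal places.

1.174

SS loadings for F3 = 0.20² + 0.68² + 0.62² + 0.04² + 0.53² + 0.07² = 0.0400 + 0.4624 + 0.3844 + 0.0016 + 0.2809 + 0.0049 = 1.1742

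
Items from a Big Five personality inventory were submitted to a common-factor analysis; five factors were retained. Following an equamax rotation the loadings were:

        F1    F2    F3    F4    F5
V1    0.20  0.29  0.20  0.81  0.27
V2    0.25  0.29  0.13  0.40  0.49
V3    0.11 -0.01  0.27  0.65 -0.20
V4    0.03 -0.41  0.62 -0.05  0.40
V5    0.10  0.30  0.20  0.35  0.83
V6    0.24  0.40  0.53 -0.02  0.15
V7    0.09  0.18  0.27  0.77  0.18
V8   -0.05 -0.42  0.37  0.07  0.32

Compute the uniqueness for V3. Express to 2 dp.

0.45

h² = 0.11² + (-0.01)² + 0.27² + 0.65² + (-0.20)² = 0.0121 + 0.0001 + 0.0729 + 0.4225 + 0.0400 = 0.5476
Uniqueness u² = 1 − h² = 1 − 0.5476 = 0.4524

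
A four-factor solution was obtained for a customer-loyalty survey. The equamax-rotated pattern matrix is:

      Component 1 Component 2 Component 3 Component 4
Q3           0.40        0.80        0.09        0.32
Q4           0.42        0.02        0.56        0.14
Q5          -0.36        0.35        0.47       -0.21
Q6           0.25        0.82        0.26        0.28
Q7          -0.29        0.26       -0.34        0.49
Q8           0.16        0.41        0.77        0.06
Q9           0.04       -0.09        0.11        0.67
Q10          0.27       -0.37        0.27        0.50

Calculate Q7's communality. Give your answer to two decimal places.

h² = (-0.29)² + 0.26² + (-0.34)² + 0.49² = 0.0841 + 0.0676 + 0.1156 + 0.2401 = 0.5074

0.51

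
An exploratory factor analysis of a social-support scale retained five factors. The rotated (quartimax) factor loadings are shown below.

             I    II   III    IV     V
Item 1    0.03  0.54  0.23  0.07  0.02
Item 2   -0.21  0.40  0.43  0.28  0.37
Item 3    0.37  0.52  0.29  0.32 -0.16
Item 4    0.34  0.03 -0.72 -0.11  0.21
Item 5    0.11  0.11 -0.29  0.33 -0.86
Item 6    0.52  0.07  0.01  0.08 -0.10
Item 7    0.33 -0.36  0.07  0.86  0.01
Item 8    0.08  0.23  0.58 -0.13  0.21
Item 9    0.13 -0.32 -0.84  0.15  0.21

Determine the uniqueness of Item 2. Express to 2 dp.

0.40

h² = (-0.21)² + 0.40² + 0.43² + 0.28² + 0.37² = 0.0441 + 0.1600 + 0.1849 + 0.0784 + 0.1369 = 0.6043
Uniqueness u² = 1 − h² = 1 − 0.6043 = 0.3957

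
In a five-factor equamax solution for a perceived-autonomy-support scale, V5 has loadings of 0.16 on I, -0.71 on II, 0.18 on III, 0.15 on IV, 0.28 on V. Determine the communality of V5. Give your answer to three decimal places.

0.663

h² = 0.16² + (-0.71)² + 0.18² + 0.15² + 0.28² = 0.0256 + 0.5041 + 0.0324 + 0.0225 + 0.0784 = 0.6630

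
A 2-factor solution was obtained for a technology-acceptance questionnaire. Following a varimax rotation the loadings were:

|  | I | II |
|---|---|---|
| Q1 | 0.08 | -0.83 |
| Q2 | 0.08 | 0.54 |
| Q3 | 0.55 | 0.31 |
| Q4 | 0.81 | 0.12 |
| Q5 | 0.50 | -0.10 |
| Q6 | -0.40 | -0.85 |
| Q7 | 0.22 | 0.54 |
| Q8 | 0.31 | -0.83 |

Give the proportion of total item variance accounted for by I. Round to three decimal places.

SS loadings for I = 0.08² + 0.08² + 0.55² + 0.81² + 0.50² + (-0.40)² + 0.22² + 0.31² = 1.5259
Proportion of variance = 1.5259 / 8 = 0.1907.

0.191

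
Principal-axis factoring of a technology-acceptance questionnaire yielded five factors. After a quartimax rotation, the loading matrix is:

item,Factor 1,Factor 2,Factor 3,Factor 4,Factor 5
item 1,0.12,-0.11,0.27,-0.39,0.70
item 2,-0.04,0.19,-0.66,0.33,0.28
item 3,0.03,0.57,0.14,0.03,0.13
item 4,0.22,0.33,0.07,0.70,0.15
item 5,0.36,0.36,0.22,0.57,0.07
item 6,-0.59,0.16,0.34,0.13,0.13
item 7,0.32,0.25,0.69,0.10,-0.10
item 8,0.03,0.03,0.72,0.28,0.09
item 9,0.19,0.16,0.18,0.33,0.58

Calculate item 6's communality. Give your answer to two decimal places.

0.52

h² = (-0.59)² + 0.16² + 0.34² + 0.13² + 0.13² = 0.3481 + 0.0256 + 0.1156 + 0.0169 + 0.0169 = 0.5231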